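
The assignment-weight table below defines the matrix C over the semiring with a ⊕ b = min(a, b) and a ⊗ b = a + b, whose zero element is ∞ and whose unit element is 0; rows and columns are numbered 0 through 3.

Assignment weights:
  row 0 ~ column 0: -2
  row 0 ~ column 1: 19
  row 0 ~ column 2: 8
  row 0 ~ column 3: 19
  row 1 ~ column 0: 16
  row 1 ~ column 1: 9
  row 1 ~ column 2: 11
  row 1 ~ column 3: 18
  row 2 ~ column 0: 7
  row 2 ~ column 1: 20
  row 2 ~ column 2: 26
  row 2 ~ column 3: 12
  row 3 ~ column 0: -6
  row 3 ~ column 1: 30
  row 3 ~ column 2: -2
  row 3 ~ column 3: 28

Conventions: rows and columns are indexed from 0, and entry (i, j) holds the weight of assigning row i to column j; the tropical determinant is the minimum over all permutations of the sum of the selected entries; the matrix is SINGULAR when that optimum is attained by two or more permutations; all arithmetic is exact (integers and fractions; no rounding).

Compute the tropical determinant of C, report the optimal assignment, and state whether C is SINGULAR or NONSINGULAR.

σ = (0, 1, 2, 3): (-2) + 9 + 26 + 28 = 61
σ = (0, 1, 3, 2): (-2) + 9 + 12 + (-2) = 17
σ = (0, 2, 1, 3): (-2) + 11 + 20 + 28 = 57
σ = (0, 2, 3, 1): (-2) + 11 + 12 + 30 = 51
σ = (0, 3, 1, 2): (-2) + 18 + 20 + (-2) = 34
σ = (0, 3, 2, 1): (-2) + 18 + 26 + 30 = 72
σ = (1, 0, 2, 3): 19 + 16 + 26 + 28 = 89
σ = (1, 0, 3, 2): 19 + 16 + 12 + (-2) = 45
σ = (1, 2, 0, 3): 19 + 11 + 7 + 28 = 65
σ = (1, 2, 3, 0): 19 + 11 + 12 + (-6) = 36
σ = (1, 3, 0, 2): 19 + 18 + 7 + (-2) = 42
σ = (1, 3, 2, 0): 19 + 18 + 26 + (-6) = 57
σ = (2, 0, 1, 3): 8 + 16 + 20 + 28 = 72
σ = (2, 0, 3, 1): 8 + 16 + 12 + 30 = 66
σ = (2, 1, 0, 3): 8 + 9 + 7 + 28 = 52
σ = (2, 1, 3, 0): 8 + 9 + 12 + (-6) = 23
σ = (2, 3, 0, 1): 8 + 18 + 7 + 30 = 63
σ = (2, 3, 1, 0): 8 + 18 + 20 + (-6) = 40
σ = (3, 0, 1, 2): 19 + 16 + 20 + (-2) = 53
σ = (3, 0, 2, 1): 19 + 16 + 26 + 30 = 91
σ = (3, 1, 0, 2): 19 + 9 + 7 + (-2) = 33
σ = (3, 1, 2, 0): 19 + 9 + 26 + (-6) = 48
σ = (3, 2, 0, 1): 19 + 11 + 7 + 30 = 67
σ = (3, 2, 1, 0): 19 + 11 + 20 + (-6) = 44
Optimal value attained by: σ = (0, 1, 3, 2).
Answer: det⊕(C) = 17; verdict: NONSINGULAR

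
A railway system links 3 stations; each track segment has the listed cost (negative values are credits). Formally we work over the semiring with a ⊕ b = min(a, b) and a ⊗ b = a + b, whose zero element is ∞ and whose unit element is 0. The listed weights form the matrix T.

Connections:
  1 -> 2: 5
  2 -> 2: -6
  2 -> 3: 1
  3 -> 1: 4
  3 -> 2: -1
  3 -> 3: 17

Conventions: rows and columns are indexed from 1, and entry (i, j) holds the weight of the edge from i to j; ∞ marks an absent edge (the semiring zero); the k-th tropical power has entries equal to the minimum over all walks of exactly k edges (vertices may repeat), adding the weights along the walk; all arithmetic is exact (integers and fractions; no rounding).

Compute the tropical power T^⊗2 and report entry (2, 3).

T^⊗2:
  [∞, -1, 6]
  [5, -12, -5]
  [21, -7, 0]
Key observation: the optimum is the walk 2->2->3, with weight (-6) + 1 = -5.
Optimal value attained by: walk 2->2->3.
Answer: (T^⊗2)[2][3] = -5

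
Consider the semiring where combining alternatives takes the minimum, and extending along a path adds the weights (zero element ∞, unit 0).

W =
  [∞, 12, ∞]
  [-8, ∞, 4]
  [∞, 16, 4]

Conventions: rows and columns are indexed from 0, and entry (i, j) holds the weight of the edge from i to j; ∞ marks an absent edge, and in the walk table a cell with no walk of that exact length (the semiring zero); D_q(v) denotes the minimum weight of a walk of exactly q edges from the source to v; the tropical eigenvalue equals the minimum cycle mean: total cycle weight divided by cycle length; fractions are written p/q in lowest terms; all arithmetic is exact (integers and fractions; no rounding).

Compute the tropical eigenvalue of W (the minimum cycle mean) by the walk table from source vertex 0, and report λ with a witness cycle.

q=0: [0, ∞, ∞]
q=1: [∞, 12, ∞]
q=2: [4, ∞, 16]
q=3: [∞, 16, 20]
Optimal cycle mean attained by: cycle 0->1->0, total 12 + (-8), length 2.
Answer: λ = 2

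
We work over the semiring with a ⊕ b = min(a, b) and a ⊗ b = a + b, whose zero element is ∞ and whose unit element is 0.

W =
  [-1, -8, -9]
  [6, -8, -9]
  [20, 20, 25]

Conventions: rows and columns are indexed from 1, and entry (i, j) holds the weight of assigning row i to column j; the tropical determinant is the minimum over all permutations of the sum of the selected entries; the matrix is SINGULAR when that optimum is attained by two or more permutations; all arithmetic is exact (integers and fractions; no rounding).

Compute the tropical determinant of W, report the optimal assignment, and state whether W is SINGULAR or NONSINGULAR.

σ = (1, 2, 3): (-1) + (-8) + 25 = 16
σ = (1, 3, 2): (-1) + (-9) + 20 = 10
σ = (2, 1, 3): (-8) + 6 + 25 = 23
σ = (2, 3, 1): (-8) + (-9) + 20 = 3
σ = (3, 1, 2): (-9) + 6 + 20 = 17
σ = (3, 2, 1): (-9) + (-8) + 20 = 3
Optimal value attained by: σ = (2, 3, 1).
Answer: det⊕(W) = 3; verdict: SINGULAR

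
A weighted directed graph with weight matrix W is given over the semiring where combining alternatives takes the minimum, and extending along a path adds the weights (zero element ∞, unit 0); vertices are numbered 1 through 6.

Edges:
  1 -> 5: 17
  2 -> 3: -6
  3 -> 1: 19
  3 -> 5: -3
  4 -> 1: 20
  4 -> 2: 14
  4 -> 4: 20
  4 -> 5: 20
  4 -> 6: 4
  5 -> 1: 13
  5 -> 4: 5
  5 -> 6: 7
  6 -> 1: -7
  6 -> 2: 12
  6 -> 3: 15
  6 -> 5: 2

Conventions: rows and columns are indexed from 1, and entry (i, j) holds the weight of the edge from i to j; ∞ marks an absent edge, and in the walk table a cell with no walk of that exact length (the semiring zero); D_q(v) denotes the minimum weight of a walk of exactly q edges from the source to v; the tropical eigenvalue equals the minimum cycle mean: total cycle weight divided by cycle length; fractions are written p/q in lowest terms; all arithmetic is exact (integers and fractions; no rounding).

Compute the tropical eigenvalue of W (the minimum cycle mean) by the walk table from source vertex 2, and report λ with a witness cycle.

q=0: [∞, 0, ∞, ∞, ∞, ∞]
q=1: [∞, ∞, -6, ∞, ∞, ∞]
q=2: [13, ∞, ∞, ∞, -9, ∞]
q=3: [4, ∞, ∞, -4, 30, -2]
q=4: [-9, 10, 13, 16, 0, 0]
q=5: [-7, 12, 4, 5, 2, 7]
q=6: [0, 19, 6, 7, 1, 9]
Optimal cycle mean attained by: cycle 2->3->5->4->6->2, total (-6) + (-3) + 5 + 4 + 12, length 5.
Answer: λ = 12/5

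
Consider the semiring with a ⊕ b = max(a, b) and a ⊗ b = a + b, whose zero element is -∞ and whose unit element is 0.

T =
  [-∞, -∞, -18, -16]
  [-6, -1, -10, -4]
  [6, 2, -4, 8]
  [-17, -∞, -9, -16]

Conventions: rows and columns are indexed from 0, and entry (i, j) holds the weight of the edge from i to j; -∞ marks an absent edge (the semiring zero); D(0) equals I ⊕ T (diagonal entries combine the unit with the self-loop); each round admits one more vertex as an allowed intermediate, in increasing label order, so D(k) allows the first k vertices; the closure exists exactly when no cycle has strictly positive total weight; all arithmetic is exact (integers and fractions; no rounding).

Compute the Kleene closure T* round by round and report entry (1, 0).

D(0):
  [0, -∞, -18, -16]
  [-6, 0, -10, -4]
  [6, 2, 0, 8]
  [-17, -∞, -9, 0]
D(1):
  [0, -∞, -18, -16]
  [-6, 0, -10, -4]
  [6, 2, 0, 8]
  [-17, -∞, -9, 0]
D(2):
  [0, -∞, -18, -16]
  [-6, 0, -10, -4]
  [6, 2, 0, 8]
  [-17, -∞, -9, 0]
D(3):
  [0, -16, -18, -10]
  [-4, 0, -10, -2]
  [6, 2, 0, 8]
  [-3, -7, -9, 0]
D(4):
  [0, -16, -18, -10]
  [-4, 0, -10, -2]
  [6, 2, 0, 8]
  [-3, -7, -9, 0]
Answer: T*[1][0] = -4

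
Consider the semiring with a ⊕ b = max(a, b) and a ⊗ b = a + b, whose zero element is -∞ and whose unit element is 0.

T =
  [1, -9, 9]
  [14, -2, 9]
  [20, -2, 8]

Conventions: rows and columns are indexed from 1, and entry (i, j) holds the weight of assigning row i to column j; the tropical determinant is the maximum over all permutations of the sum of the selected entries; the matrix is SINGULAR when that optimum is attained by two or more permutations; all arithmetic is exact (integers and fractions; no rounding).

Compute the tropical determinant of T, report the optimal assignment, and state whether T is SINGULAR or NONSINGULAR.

σ = (1, 2, 3): 1 + (-2) + 8 = 7
σ = (1, 3, 2): 1 + 9 + (-2) = 8
σ = (2, 1, 3): (-9) + 14 + 8 = 13
σ = (2, 3, 1): (-9) + 9 + 20 = 20
σ = (3, 1, 2): 9 + 14 + (-2) = 21
σ = (3, 2, 1): 9 + (-2) + 20 = 27
Optimal value attained by: σ = (3, 2, 1).
Answer: det⊕(T) = 27; verdict: NONSINGULAR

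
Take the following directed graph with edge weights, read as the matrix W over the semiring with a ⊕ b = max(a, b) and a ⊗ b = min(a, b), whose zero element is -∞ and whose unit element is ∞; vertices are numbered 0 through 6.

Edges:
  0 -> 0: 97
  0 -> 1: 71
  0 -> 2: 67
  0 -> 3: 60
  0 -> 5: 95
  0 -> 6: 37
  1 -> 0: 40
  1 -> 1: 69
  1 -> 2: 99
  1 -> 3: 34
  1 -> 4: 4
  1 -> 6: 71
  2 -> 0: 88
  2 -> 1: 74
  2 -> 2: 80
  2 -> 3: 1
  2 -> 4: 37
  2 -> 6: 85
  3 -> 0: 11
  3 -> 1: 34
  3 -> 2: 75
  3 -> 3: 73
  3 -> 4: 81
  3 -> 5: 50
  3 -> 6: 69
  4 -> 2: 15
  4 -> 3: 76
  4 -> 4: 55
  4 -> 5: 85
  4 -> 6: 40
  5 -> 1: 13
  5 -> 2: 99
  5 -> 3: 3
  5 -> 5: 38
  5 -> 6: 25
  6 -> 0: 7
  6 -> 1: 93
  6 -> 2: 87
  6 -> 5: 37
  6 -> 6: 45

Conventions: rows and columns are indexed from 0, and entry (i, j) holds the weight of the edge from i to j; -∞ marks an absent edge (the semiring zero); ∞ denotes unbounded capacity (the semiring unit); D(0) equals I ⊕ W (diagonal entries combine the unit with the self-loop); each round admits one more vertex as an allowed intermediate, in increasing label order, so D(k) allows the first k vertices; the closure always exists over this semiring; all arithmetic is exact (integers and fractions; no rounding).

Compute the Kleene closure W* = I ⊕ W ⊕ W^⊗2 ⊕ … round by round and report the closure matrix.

D(0):
  [∞, 71, 67, 60, -∞, 95, 37]
  [40, ∞, 99, 34, 4, -∞, 71]
  [88, 74, ∞, 1, 37, -∞, 85]
  [11, 34, 75, ∞, 81, 50, 69]
  [-∞, -∞, 15, 76, ∞, 85, 40]
  [-∞, 13, 99, 3, -∞, ∞, 25]
  [7, 93, 87, -∞, -∞, 37, ∞]
D(1):
  [∞, 71, 67, 60, -∞, 95, 37]
  [40, ∞, 99, 40, 4, 40, 71]
  [88, 74, ∞, 60, 37, 88, 85]
  [11, 34, 75, ∞, 81, 50, 69]
  [-∞, -∞, 15, 76, ∞, 85, 40]
  [-∞, 13, 99, 3, -∞, ∞, 25]
  [7, 93, 87, 7, -∞, 37, ∞]
D(2):
  [∞, 71, 71, 60, 4, 95, 71]
  [40, ∞, 99, 40, 4, 40, 71]
  [88, 74, ∞, 60, 37, 88, 85]
  [34, 34, 75, ∞, 81, 50, 69]
  [-∞, -∞, 15, 76, ∞, 85, 40]
  [13, 13, 99, 13, 4, ∞, 25]
  [40, 93, 93, 40, 4, 40, ∞]
D(3):
  [∞, 71, 71, 60, 37, 95, 71]
  [88, ∞, 99, 60, 37, 88, 85]
  [88, 74, ∞, 60, 37, 88, 85]
  [75, 74, 75, ∞, 81, 75, 75]
  [15, 15, 15, 76, ∞, 85, 40]
  [88, 74, 99, 60, 37, ∞, 85]
  [88, 93, 93, 60, 37, 88, ∞]
D(4):
  [∞, 71, 71, 60, 60, 95, 71]
  [88, ∞, 99, 60, 60, 88, 85]
  [88, 74, ∞, 60, 60, 88, 85]
  [75, 74, 75, ∞, 81, 75, 75]
  [75, 74, 75, 76, ∞, 85, 75]
  [88, 74, 99, 60, 60, ∞, 85]
  [88, 93, 93, 60, 60, 88, ∞]
D(5):
  [∞, 71, 71, 60, 60, 95, 71]
  [88, ∞, 99, 60, 60, 88, 85]
  [88, 74, ∞, 60, 60, 88, 85]
  [75, 74, 75, ∞, 81, 81, 75]
  [75, 74, 75, 76, ∞, 85, 75]
  [88, 74, 99, 60, 60, ∞, 85]
  [88, 93, 93, 60, 60, 88, ∞]
D(6):
  [∞, 74, 95, 60, 60, 95, 85]
  [88, ∞, 99, 60, 60, 88, 85]
  [88, 74, ∞, 60, 60, 88, 85]
  [81, 74, 81, ∞, 81, 81, 81]
  [85, 74, 85, 76, ∞, 85, 85]
  [88, 74, 99, 60, 60, ∞, 85]
  [88, 93, 93, 60, 60, 88, ∞]
D(7):
  [∞, 85, 95, 60, 60, 95, 85]
  [88, ∞, 99, 60, 60, 88, 85]
  [88, 85, ∞, 60, 60, 88, 85]
  [81, 81, 81, ∞, 81, 81, 81]
  [85, 85, 85, 76, ∞, 85, 85]
  [88, 85, 99, 60, 60, ∞, 85]
  [88, 93, 93, 60, 60, 88, ∞]
Answer: W* = [[∞, 85, 95, 60, 60, 95, 85], [88, ∞, 99, 60, 60, 88, 85], [88, 85, ∞, 60, 60, 88, 85], [81, 81, 81, ∞, 81, 81, 81], [85, 85, 85, 76, ∞, 85, 85], [88, 85, 99, 60, 60, ∞, 85], [88, 93, 93, 60, 60, 88, ∞]]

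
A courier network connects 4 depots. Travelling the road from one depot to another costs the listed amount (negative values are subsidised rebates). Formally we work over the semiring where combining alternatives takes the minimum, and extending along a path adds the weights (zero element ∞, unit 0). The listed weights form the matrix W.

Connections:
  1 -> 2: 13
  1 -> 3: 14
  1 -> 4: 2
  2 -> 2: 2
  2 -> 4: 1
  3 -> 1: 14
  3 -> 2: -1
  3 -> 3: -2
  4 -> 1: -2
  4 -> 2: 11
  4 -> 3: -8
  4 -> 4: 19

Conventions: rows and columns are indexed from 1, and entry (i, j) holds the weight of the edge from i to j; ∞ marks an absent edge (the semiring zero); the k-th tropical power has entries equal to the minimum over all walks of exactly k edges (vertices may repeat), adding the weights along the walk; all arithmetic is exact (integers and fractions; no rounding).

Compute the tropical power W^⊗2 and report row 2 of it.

W^⊗2:
  [0, 13, -6, 14]
  [-1, 4, -7, 3]
  [12, -3, -4, 0]
  [6, -9, -10, 0]
Answer: row 2 of W^⊗2 = [-1, 4, -7, 3]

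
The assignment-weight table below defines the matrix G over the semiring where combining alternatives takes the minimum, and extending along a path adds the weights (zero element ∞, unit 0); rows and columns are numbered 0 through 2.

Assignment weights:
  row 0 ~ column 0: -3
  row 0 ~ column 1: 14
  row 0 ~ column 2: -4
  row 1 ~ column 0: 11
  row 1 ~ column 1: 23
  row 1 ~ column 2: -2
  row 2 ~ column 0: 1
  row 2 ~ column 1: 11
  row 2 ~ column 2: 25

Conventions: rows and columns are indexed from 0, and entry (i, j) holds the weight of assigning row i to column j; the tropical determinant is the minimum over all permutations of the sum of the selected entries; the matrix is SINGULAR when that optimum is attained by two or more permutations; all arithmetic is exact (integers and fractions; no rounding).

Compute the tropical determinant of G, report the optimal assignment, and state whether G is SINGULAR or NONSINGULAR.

σ = (0, 1, 2): (-3) + 23 + 25 = 45
σ = (0, 2, 1): (-3) + (-2) + 11 = 6
σ = (1, 0, 2): 14 + 11 + 25 = 50
σ = (1, 2, 0): 14 + (-2) + 1 = 13
σ = (2, 0, 1): (-4) + 11 + 11 = 18
σ = (2, 1, 0): (-4) + 23 + 1 = 20
Optimal value attained by: σ = (0, 2, 1).
Answer: det⊕(G) = 6; verdict: NONSINGULAR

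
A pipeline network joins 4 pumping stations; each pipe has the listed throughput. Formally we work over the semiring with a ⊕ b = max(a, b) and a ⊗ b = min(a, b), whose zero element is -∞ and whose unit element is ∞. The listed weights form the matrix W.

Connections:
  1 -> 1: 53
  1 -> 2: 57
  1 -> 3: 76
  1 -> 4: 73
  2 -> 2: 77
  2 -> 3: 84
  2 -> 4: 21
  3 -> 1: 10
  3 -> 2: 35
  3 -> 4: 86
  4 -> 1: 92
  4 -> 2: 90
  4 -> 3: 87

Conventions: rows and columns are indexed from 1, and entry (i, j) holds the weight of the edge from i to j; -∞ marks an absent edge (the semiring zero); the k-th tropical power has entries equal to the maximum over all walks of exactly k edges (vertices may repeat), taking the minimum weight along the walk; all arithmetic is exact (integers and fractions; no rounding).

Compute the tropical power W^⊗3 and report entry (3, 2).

W^⊗2:
  [73, 73, 73, 76]
  [21, 77, 77, 84]
  [86, 86, 86, 21]
  [53, 77, 84, 86]
W^⊗3:
  [76, 76, 76, 73]
  [84, 84, 84, 77]
  [53, 77, 84, 86]
  [86, 86, 86, 84]
Key observation: the optimum is the walk 3->4->2->2, with weight 86 min 90 min 77 = 77.
Optimal value attained by: walk 3->4->2->2.
Answer: (W^⊗3)[3][2] = 77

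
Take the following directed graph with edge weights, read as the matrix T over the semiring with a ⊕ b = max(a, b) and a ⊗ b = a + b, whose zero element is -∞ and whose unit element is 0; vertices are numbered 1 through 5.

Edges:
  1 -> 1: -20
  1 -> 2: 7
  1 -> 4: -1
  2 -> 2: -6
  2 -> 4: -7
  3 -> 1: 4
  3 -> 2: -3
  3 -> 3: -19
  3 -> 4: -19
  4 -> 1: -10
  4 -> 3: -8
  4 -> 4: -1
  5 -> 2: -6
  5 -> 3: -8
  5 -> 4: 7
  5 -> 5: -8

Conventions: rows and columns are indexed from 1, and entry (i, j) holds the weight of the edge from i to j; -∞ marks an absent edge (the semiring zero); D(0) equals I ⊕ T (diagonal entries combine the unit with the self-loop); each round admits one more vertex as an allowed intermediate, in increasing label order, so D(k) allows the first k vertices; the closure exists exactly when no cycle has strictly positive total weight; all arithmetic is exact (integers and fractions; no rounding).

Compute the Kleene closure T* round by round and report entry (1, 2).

D(0):
  [0, 7, -∞, -1, -∞]
  [-∞, 0, -∞, -7, -∞]
  [4, -3, 0, -19, -∞]
  [-10, -∞, -8, 0, -∞]
  [-∞, -6, -8, 7, 0]
D(1):
  [0, 7, -∞, -1, -∞]
  [-∞, 0, -∞, -7, -∞]
  [4, 11, 0, 3, -∞]
  [-10, -3, -8, 0, -∞]
  [-∞, -6, -8, 7, 0]
D(2):
  [0, 7, -∞, 0, -∞]
  [-∞, 0, -∞, -7, -∞]
  [4, 11, 0, 4, -∞]
  [-10, -3, -8, 0, -∞]
  [-∞, -6, -8, 7, 0]
D(3):
  [0, 7, -∞, 0, -∞]
  [-∞, 0, -∞, -7, -∞]
  [4, 11, 0, 4, -∞]
  [-4, 3, -8, 0, -∞]
  [-4, 3, -8, 7, 0]
D(4):
  [0, 7, -8, 0, -∞]
  [-11, 0, -15, -7, -∞]
  [4, 11, 0, 4, -∞]
  [-4, 3, -8, 0, -∞]
  [3, 10, -1, 7, 0]
D(5):
  [0, 7, -8, 0, -∞]
  [-11, 0, -15, -7, -∞]
  [4, 11, 0, 4, -∞]
  [-4, 3, -8, 0, -∞]
  [3, 10, -1, 7, 0]
Answer: T*[1][2] = 7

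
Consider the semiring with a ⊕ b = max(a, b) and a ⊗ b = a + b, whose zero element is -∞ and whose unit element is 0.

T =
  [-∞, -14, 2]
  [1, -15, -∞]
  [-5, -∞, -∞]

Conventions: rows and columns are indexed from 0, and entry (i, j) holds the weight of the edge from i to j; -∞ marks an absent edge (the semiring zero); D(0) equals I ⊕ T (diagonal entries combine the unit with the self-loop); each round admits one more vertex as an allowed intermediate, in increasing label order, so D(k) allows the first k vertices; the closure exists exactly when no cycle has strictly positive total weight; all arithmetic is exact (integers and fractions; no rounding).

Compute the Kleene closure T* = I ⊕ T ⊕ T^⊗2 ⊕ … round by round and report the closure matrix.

D(0):
  [0, -14, 2]
  [1, 0, -∞]
  [-5, -∞, 0]
D(1):
  [0, -14, 2]
  [1, 0, 3]
  [-5, -19, 0]
D(2):
  [0, -14, 2]
  [1, 0, 3]
  [-5, -19, 0]
D(3):
  [0, -14, 2]
  [1, 0, 3]
  [-5, -19, 0]
Answer: T* = [[0, -14, 2], [1, 0, 3], [-5, -19, 0]]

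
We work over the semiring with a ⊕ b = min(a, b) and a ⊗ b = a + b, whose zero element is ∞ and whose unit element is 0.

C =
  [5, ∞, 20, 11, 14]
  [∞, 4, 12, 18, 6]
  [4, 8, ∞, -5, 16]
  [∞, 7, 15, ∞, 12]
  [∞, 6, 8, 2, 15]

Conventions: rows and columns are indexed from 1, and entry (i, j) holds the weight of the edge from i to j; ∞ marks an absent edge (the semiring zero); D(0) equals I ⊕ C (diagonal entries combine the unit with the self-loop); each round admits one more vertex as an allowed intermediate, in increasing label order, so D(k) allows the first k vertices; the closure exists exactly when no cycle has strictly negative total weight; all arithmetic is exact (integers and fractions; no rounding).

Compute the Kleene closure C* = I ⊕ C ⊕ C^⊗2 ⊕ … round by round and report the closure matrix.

D(0):
  [0, ∞, 20, 11, 14]
  [∞, 0, 12, 18, 6]
  [4, 8, 0, -5, 16]
  [∞, 7, 15, 0, 12]
  [∞, 6, 8, 2, 0]
D(1):
  [0, ∞, 20, 11, 14]
  [∞, 0, 12, 18, 6]
  [4, 8, 0, -5, 16]
  [∞, 7, 15, 0, 12]
  [∞, 6, 8, 2, 0]
D(2):
  [0, ∞, 20, 11, 14]
  [∞, 0, 12, 18, 6]
  [4, 8, 0, -5, 14]
  [∞, 7, 15, 0, 12]
  [∞, 6, 8, 2, 0]
D(3):
  [0, 28, 20, 11, 14]
  [16, 0, 12, 7, 6]
  [4, 8, 0, -5, 14]
  [19, 7, 15, 0, 12]
  [12, 6, 8, 2, 0]
D(4):
  [0, 18, 20, 11, 14]
  [16, 0, 12, 7, 6]
  [4, 2, 0, -5, 7]
  [19, 7, 15, 0, 12]
  [12, 6, 8, 2, 0]
D(5):
  [0, 18, 20, 11, 14]
  [16, 0, 12, 7, 6]
  [4, 2, 0, -5, 7]
  [19, 7, 15, 0, 12]
  [12, 6, 8, 2, 0]
Answer: C* = [[0, 18, 20, 11, 14], [16, 0, 12, 7, 6], [4, 2, 0, -5, 7], [19, 7, 15, 0, 12], [12, 6, 8, 2, 0]]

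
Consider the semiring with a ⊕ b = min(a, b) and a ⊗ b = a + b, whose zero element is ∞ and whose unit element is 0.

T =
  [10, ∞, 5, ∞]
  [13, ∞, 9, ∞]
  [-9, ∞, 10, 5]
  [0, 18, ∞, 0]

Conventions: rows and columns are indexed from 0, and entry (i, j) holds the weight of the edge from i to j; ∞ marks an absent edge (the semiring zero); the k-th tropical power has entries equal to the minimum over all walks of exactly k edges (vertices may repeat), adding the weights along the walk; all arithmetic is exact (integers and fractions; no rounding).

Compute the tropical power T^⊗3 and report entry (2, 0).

T^⊗2:
  [-4, ∞, 15, 10]
  [0, ∞, 18, 14]
  [1, 23, -4, 5]
  [0, 18, 5, 0]
T^⊗3:
  [6, 28, 1, 10]
  [9, 32, 5, 14]
  [-13, 23, 6, 1]
  [-4, 18, 5, 0]
Key observation: the optimum is the walk 2->0->2->0, with weight (-9) + 5 + (-9) = -13.
Optimal value attained by: walk 2->0->2->0.
Answer: (T^⊗3)[2][0] = -13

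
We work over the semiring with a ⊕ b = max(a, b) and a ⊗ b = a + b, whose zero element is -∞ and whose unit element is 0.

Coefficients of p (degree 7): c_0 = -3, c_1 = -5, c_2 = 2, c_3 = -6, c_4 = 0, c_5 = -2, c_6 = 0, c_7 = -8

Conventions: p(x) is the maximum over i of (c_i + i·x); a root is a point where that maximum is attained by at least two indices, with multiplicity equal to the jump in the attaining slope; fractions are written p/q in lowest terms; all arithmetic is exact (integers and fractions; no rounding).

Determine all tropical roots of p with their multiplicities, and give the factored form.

hull edge (i=0, c=-3) to (i=2, c=2): slope 5/2, span 2
hull edge (i=2, c=2) to (i=6, c=0): slope -1/2, span 4
hull edge (i=6, c=0) to (i=7, c=-8): slope -8, span 1
Factored form: p(x) = -8 ⊗ (x ⊕ (-5/2)) ⊗ (x ⊕ (-5/2)) ⊗ (x ⊕ 1/2) ⊗ (x ⊕ 1/2) ⊗ (x ⊕ 1/2) ⊗ (x ⊕ 1/2) ⊗ (x ⊕ 8)
Answer: roots = -5/2 (mult 2), 1/2 (mult 4), 8 (mult 1)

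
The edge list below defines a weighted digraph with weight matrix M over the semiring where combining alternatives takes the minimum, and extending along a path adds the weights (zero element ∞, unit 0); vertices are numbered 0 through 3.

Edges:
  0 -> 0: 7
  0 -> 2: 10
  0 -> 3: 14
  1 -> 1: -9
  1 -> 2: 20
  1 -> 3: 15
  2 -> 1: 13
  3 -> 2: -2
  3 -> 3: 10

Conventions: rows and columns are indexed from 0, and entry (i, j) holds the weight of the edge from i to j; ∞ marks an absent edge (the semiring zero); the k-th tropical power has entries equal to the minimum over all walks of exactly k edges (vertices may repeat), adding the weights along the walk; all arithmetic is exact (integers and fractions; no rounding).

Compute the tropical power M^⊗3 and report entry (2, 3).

M^⊗2:
  [14, 23, 12, 21]
  [∞, -18, 11, 6]
  [∞, 4, 33, 28]
  [∞, 11, 8, 20]
M^⊗3:
  [21, 14, 19, 28]
  [∞, -27, 2, -3]
  [∞, -5, 24, 19]
  [∞, 2, 18, 26]
Key observation: the optimum is the walk 2->1->1->3, with weight 13 + (-9) + 15 = 19.
Optimal value attained by: walk 2->1->1->3.
Answer: (M^⊗3)[2][3] = 19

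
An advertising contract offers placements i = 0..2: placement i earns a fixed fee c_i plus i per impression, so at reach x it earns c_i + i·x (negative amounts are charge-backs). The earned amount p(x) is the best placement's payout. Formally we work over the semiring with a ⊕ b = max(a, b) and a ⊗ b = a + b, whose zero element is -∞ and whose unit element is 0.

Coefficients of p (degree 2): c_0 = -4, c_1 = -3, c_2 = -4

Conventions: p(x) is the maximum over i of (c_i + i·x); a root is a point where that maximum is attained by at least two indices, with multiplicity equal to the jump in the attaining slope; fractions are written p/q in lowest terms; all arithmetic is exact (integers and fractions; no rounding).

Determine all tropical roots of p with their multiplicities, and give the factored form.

hull edge (i=0, c=-4) to (i=1, c=-3): slope 1, span 1
hull edge (i=1, c=-3) to (i=2, c=-4): slope -1, span 1
Factored form: p(x) = -4 ⊗ (x ⊕ (-1)) ⊗ (x ⊕ 1)
Answer: roots = -1 (mult 1), 1 (mult 1)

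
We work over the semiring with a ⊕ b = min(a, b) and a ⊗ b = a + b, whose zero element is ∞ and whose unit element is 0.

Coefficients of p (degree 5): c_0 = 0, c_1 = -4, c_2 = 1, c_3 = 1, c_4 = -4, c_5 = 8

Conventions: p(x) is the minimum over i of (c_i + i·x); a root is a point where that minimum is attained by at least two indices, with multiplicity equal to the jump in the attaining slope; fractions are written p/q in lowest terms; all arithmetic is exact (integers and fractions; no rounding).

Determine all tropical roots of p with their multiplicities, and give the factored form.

hull edge (i=0, c=0) to (i=1, c=-4): slope -4, span 1
hull edge (i=1, c=-4) to (i=4, c=-4): slope 0, span 3
hull edge (i=4, c=-4) to (i=5, c=8): slope 12, span 1
Factored form: p(x) = 8 ⊗ (x ⊕ (-12)) ⊗ (x ⊕ 0) ⊗ (x ⊕ 0) ⊗ (x ⊕ 0) ⊗ (x ⊕ 4)
Answer: roots = -12 (mult 1), 0 (mult 3), 4 (mult 1)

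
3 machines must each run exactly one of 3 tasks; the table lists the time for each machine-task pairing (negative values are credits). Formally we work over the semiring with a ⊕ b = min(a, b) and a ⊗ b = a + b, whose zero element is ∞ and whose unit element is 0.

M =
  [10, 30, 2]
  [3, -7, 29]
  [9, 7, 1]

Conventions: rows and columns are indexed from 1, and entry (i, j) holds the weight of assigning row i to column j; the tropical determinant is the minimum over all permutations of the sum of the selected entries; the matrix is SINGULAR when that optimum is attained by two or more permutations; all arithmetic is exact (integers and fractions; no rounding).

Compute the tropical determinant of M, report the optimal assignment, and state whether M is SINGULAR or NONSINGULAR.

σ = (1, 2, 3): 10 + (-7) + 1 = 4
σ = (1, 3, 2): 10 + 29 + 7 = 46
σ = (2, 1, 3): 30 + 3 + 1 = 34
σ = (2, 3, 1): 30 + 29 + 9 = 68
σ = (3, 1, 2): 2 + 3 + 7 = 12
σ = (3, 2, 1): 2 + (-7) + 9 = 4
Optimal value attained by: σ = (1, 2, 3).
Answer: det⊕(M) = 4; verdict: SINGULAR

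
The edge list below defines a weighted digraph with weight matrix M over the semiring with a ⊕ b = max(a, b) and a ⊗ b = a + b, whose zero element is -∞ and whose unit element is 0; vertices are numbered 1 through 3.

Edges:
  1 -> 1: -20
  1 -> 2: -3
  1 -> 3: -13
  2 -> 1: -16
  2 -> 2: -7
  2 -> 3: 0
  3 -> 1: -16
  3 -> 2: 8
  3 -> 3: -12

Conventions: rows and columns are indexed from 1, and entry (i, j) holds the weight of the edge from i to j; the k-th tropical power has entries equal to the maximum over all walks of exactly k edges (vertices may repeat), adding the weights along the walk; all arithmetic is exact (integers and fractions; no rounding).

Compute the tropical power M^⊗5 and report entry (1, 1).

M^⊗2:
  [-19, -5, -3]
  [-16, 8, -7]
  [-8, 1, 8]
M^⊗3:
  [-19, 5, -5]
  [-8, 1, 8]
  [-8, 16, 1]
M^⊗4:
  [-11, 3, 5]
  [-8, 16, 1]
  [0, 9, 16]
M^⊗5:
  [-11, 13, 3]
  [0, 9, 16]
  [0, 24, 9]
Key observation: the optimum is the walk 1->2->3->2->3->1, with weight (-3) + 0 + 8 + 0 + (-16) = -11.
Optimal value attained by: walk 1->2->3->2->3->1.
Answer: (M^⊗5)[1][1] = -11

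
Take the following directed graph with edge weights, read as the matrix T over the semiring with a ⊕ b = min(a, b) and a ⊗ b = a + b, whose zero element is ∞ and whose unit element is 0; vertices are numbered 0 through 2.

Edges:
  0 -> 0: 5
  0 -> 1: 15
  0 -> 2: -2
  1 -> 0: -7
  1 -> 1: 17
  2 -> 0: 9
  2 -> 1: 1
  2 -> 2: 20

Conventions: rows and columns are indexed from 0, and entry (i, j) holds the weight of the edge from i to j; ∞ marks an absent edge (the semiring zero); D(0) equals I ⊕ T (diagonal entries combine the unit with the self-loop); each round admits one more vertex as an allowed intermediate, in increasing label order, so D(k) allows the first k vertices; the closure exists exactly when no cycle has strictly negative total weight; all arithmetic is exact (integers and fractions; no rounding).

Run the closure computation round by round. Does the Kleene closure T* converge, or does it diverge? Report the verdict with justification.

D(0):
  [0, 15, -2]
  [-7, 0, ∞]
  [9, 1, 0]
D(1):
  [0, 15, -2]
  [-7, 0, -9]
  [9, 1, 0]
Detection: at round 2, diagonal entry (2, 2) turns strictly negative.
Key observation: the cycle 2->1->0->2 has total weight 1 + (-7) + (-2), which is strictly negative.
Answer: DIVERGES — negative cycle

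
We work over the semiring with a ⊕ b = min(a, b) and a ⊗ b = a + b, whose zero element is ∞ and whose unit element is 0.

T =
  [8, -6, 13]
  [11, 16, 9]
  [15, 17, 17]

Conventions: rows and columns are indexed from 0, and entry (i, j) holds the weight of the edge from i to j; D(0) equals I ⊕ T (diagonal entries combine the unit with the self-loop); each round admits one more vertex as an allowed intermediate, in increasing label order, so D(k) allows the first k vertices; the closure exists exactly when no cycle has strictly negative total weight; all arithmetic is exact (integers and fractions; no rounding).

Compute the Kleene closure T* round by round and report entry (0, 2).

D(0):
  [0, -6, 13]
  [11, 0, 9]
  [15, 17, 0]
D(1):
  [0, -6, 13]
  [11, 0, 9]
  [15, 9, 0]
D(2):
  [0, -6, 3]
  [11, 0, 9]
  [15, 9, 0]
D(3):
  [0, -6, 3]
  [11, 0, 9]
  [15, 9, 0]
Answer: T*[0][2] = 3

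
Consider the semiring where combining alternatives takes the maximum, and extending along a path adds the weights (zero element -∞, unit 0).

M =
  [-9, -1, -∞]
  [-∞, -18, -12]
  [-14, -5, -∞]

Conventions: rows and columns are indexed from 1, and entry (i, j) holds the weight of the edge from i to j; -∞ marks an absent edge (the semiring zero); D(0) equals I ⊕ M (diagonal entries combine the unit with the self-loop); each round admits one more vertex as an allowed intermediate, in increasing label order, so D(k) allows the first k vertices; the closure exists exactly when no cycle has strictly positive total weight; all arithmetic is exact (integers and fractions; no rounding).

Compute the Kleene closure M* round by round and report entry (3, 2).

D(0):
  [0, -1, -∞]
  [-∞, 0, -12]
  [-14, -5, 0]
D(1):
  [0, -1, -∞]
  [-∞, 0, -12]
  [-14, -5, 0]
D(2):
  [0, -1, -13]
  [-∞, 0, -12]
  [-14, -5, 0]
D(3):
  [0, -1, -13]
  [-26, 0, -12]
  [-14, -5, 0]
Answer: M*[3][2] = -5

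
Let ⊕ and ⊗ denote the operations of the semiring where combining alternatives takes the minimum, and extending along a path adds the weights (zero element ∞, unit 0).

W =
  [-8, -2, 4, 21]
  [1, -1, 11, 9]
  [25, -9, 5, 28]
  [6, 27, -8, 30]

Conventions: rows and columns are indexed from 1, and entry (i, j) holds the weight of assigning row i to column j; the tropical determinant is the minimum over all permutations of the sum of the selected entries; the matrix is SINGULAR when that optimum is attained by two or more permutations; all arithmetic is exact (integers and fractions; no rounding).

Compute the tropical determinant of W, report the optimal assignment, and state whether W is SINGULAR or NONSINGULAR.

σ = (1, 2, 3, 4): (-8) + (-1) + 5 + 30 = 26
σ = (1, 2, 4, 3): (-8) + (-1) + 28 + (-8) = 11
σ = (1, 3, 2, 4): (-8) + 11 + (-9) + 30 = 24
σ = (1, 3, 4, 2): (-8) + 11 + 28 + 27 = 58
σ = (1, 4, 2, 3): (-8) + 9 + (-9) + (-8) = -16
σ = (1, 4, 3, 2): (-8) + 9 + 5 + 27 = 33
σ = (2, 1, 3, 4): (-2) + 1 + 5 + 30 = 34
σ = (2, 1, 4, 3): (-2) + 1 + 28 + (-8) = 19
σ = (2, 3, 1, 4): (-2) + 11 + 25 + 30 = 64
σ = (2, 3, 4, 1): (-2) + 11 + 28 + 6 = 43
σ = (2, 4, 1, 3): (-2) + 9 + 25 + (-8) = 24
σ = (2, 4, 3, 1): (-2) + 9 + 5 + 6 = 18
σ = (3, 1, 2, 4): 4 + 1 + (-9) + 30 = 26
σ = (3, 1, 4, 2): 4 + 1 + 28 + 27 = 60
σ = (3, 2, 1, 4): 4 + (-1) + 25 + 30 = 58
σ = (3, 2, 4, 1): 4 + (-1) + 28 + 6 = 37
σ = (3, 4, 1, 2): 4 + 9 + 25 + 27 = 65
σ = (3, 4, 2, 1): 4 + 9 + (-9) + 6 = 10
σ = (4, 1, 2, 3): 21 + 1 + (-9) + (-8) = 5
σ = (4, 1, 3, 2): 21 + 1 + 5 + 27 = 54
σ = (4, 2, 1, 3): 21 + (-1) + 25 + (-8) = 37
σ = (4, 2, 3, 1): 21 + (-1) + 5 + 6 = 31
σ = (4, 3, 1, 2): 21 + 11 + 25 + 27 = 84
σ = (4, 3, 2, 1): 21 + 11 + (-9) + 6 = 29
Optimal value attained by: σ = (1, 4, 2, 3).
Answer: det⊕(W) = -16; verdict: NONSINGULAR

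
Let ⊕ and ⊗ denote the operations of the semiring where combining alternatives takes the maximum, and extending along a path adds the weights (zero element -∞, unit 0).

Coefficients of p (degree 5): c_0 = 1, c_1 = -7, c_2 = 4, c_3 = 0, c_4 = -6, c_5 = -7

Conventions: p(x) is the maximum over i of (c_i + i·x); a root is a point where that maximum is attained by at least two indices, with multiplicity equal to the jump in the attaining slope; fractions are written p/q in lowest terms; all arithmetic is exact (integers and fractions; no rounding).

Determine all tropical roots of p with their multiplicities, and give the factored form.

hull edge (i=0, c=1) to (i=2, c=4): slope 3/2, span 2
hull edge (i=2, c=4) to (i=5, c=-7): slope -11/3, span 3
Factored form: p(x) = -7 ⊗ (x ⊕ (-3/2)) ⊗ (x ⊕ (-3/2)) ⊗ (x ⊕ 11/3) ⊗ (x ⊕ 11/3) ⊗ (x ⊕ 11/3)
Answer: roots = -3/2 (mult 2), 11/3 (mult 3)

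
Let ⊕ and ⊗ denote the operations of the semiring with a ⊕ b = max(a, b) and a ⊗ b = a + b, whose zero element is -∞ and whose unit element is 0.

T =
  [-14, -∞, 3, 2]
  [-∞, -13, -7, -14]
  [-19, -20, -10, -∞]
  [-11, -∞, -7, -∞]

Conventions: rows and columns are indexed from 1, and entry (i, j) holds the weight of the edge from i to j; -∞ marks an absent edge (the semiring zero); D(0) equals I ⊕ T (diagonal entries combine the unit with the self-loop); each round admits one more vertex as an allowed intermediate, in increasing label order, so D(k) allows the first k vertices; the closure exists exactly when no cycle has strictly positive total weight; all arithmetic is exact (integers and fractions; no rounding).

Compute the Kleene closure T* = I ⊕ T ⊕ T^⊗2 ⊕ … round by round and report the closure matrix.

D(0):
  [0, -∞, 3, 2]
  [-∞, 0, -7, -14]
  [-19, -20, 0, -∞]
  [-11, -∞, -7, 0]
D(1):
  [0, -∞, 3, 2]
  [-∞, 0, -7, -14]
  [-19, -20, 0, -17]
  [-11, -∞, -7, 0]
D(2):
  [0, -∞, 3, 2]
  [-∞, 0, -7, -14]
  [-19, -20, 0, -17]
  [-11, -∞, -7, 0]
D(3):
  [0, -17, 3, 2]
  [-26, 0, -7, -14]
  [-19, -20, 0, -17]
  [-11, -27, -7, 0]
D(4):
  [0, -17, 3, 2]
  [-25, 0, -7, -14]
  [-19, -20, 0, -17]
  [-11, -27, -7, 0]
Answer: T* = [[0, -17, 3, 2], [-25, 0, -7, -14], [-19, -20, 0, -17], [-11, -27, -7, 0]]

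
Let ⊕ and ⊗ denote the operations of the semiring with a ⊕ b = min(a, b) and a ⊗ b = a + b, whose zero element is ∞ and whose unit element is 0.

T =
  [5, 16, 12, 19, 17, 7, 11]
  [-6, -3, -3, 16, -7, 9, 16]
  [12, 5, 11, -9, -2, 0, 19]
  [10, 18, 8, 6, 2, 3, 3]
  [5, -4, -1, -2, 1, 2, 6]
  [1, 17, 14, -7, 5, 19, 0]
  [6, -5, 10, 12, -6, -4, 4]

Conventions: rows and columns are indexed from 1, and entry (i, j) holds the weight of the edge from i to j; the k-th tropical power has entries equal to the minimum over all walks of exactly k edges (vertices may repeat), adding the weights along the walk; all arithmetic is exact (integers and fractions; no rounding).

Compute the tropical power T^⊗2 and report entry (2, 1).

T^⊗2:
  [8, 6, 13, 0, 5, 7, 7]
  [-9, -11, -8, -12, -10, -5, -1]
  [-1, -6, -3, -7, -7, -6, -6]
  [4, -2, 1, -4, -3, -1, 3]
  [-10, -7, -7, -10, -11, -1, 1]
  [3, -5, 1, -1, -6, -4, -4]
  [-11, -10, -8, -11, -12, -4, -4]
Key observation: the optimum is the walk 2->2->1, with weight (-3) + (-6) = -9.
Optimal value attained by: walk 2->2->1.
Answer: (T^⊗2)[2][1] = -9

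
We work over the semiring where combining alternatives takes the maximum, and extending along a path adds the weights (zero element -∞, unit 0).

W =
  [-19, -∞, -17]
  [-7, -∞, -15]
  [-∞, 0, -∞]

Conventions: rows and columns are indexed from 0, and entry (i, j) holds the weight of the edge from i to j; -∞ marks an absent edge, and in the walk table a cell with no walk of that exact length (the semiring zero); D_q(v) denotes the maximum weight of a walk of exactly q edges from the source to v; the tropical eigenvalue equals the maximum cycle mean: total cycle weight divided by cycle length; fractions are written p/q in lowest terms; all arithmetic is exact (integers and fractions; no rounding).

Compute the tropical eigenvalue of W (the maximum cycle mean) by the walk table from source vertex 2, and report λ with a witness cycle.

q=0: [-∞, -∞, 0]
q=1: [-∞, 0, -∞]
q=2: [-7, -∞, -15]
q=3: [-26, -15, -24]
Optimal cycle mean attained by: cycle 1->2->1, total (-15) + 0, length 2.
Answer: λ = -15/2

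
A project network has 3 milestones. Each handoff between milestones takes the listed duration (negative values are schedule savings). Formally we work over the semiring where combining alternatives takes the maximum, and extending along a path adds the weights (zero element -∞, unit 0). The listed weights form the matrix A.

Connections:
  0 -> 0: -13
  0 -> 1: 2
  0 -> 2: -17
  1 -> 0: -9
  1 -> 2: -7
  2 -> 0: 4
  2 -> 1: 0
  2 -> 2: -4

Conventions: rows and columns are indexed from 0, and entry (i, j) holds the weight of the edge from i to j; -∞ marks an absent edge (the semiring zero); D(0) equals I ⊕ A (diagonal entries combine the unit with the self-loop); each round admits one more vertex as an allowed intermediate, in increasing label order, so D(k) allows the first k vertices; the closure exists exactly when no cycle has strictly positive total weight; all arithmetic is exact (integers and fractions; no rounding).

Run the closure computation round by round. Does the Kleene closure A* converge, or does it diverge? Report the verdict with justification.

D(0):
  [0, 2, -17]
  [-9, 0, -7]
  [4, 0, 0]
D(1):
  [0, 2, -17]
  [-9, 0, -7]
  [4, 6, 0]
D(2):
  [0, 2, -5]
  [-9, 0, -7]
  [4, 6, 0]
D(3):
  [0, 2, -5]
  [-3, 0, -7]
  [4, 6, 0]
Key observation: every diagonal entry stays at the unit through all rounds, so no improving cycle exists.
Answer: CONVERGES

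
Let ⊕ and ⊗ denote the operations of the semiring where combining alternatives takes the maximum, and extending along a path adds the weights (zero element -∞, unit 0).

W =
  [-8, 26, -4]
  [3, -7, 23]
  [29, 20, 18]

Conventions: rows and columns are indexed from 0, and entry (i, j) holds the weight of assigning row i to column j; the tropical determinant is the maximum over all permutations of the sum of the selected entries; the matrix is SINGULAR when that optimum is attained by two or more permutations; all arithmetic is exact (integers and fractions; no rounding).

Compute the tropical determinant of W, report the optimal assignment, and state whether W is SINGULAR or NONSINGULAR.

σ = (0, 1, 2): (-8) + (-7) + 18 = 3
σ = (0, 2, 1): (-8) + 23 + 20 = 35
σ = (1, 0, 2): 26 + 3 + 18 = 47
σ = (1, 2, 0): 26 + 23 + 29 = 78
σ = (2, 0, 1): (-4) + 3 + 20 = 19
σ = (2, 1, 0): (-4) + (-7) + 29 = 18
Optimal value attained by: σ = (1, 2, 0).
Answer: det⊕(W) = 78; verdict: NONSINGULAR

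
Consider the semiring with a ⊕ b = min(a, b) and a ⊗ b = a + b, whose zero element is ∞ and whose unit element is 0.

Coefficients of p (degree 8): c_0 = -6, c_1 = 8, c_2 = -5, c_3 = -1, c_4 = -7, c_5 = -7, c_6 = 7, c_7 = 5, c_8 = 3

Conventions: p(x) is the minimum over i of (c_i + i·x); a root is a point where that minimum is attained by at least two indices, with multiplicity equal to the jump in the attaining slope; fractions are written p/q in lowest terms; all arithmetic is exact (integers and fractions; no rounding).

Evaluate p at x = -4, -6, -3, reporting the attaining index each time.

p(-4) = min(-6+0·(-4)=-6, 8+1·(-4)=4, -5+2·(-4)=-13, -1+3·(-4)=-13, -7+4·(-4)=-23, -7+5·(-4)=-27, 7+6·(-4)=-17, 5+7·(-4)=-23, 3+8·(-4)=-29) = -29 (attained by i=8)
p(-6) = min(-6+0·(-6)=-6, 8+1·(-6)=2, -5+2·(-6)=-17, -1+3·(-6)=-19, -7+4·(-6)=-31, -7+5·(-6)=-37, 7+6·(-6)=-29, 5+7·(-6)=-37, 3+8·(-6)=-45) = -45 (attained by i=8)
p(-3) = min(-6+0·(-3)=-6, 8+1·(-3)=5, -5+2·(-3)=-11, -1+3·(-3)=-10, -7+4·(-3)=-19, -7+5·(-3)=-22, 7+6·(-3)=-11, 5+7·(-3)=-16, 3+8·(-3)=-21) = -22 (attained by i=5)
Answer: p(-4) = -29; p(-6) = -45; p(-3) = -22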